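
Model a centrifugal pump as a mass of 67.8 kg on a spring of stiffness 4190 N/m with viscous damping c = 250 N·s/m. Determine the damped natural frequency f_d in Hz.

ω_n = √(k/m) = √(4190/67.8) = 7.861 rad/s.
Critical damping c_c = 2√(k·m) = 2√(4190 × 67.8) = 1066 N·s/m, so ζ = c/c_c = 250/1066 = 0.2345.
ω_d = ω_n√(1 − ζ²) = 7.861 × √(1 − 0.0550) = 7.642 rad/s.
f_d = ω_d/(2π) = 1.216 Hz.

1.22 Hz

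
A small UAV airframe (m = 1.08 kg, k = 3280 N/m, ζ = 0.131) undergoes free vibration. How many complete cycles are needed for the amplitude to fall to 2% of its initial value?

Logarithmic decrement δ = 2πζ/√(1 − ζ²) = 2π × 0.1310/√(1 − 0.0172) = 0.8303.
x_n/x₀ = e^(−nδ) ≤ 0.02; take ln: n ≥ ln(1/0.02)/δ = 3.912/0.8303 = 4.712.
So 5 complete cycles are required.

5 cycles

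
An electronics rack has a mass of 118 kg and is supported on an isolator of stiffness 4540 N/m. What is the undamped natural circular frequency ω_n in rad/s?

6.20 rad/s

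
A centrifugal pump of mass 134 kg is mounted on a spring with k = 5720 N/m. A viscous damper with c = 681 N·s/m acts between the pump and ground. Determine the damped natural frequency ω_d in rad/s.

ω_n = √(k/m) = √(5720/134) = 6.533 rad/s.
Critical damping c_c = 2√(k·m) = 2√(5720 × 134) = 1751 N·s/m, so ζ = c/c_c = 681/1751 = 0.3889.
ω_d = ω_n√(1 − ζ²) = 6.533 × √(1 − 0.151) = 6.019 rad/s.

6.02 rad/s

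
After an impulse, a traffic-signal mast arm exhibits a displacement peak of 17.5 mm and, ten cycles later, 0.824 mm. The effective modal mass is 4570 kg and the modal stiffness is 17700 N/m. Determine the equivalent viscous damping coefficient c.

Logarithmic decrement δ = (1/n)·ln(x₀/x_n) = (1/10)·ln(17.5/0.824) = (1/10)·ln(21.24) = 0.3056.
ζ = δ/√(4π² + δ²) = 0.3056/√(39.48 + 0.0934) = 0.3056/6.291 = 0.04858.
c = ζ · 2√(km) = 0.04858 × 2√(17700 × 4570) = 0.04858 × 17990 = 873.8 N·s/m.

874 N·s/m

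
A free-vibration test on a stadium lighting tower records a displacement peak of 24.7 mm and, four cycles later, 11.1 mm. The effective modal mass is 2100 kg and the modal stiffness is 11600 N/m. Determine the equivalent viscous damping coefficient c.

314 N·s/m

Logarithmic decrement δ = (1/n)·ln(x₀/x_n) = (1/4)·ln(24.7/11.1) = (1/4)·ln(2.225) = 0.2000.
ζ = δ/√(4π² + δ²) = 0.2000/√(39.48 + 0.0400) = 0.2000/6.286 = 0.03181.
c = ζ · 2√(km) = 0.03181 × 2√(11600 × 2100) = 0.03181 × 9871 = 314.0 N·s/m.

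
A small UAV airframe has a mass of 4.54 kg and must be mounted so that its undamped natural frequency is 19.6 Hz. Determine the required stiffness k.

ω_n = 2πf_n = 2π × 19.6 = 123.2 rad/s.
k = m·ω_n² = 4.54 × 123.2² = 4.54 × 15170 = 68850 N/m.

68900 N/m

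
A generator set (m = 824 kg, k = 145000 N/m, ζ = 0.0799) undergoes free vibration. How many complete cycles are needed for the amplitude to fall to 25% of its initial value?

3 cycles

Logarithmic decrement δ = 2πζ/√(1 − ζ²) = 2π × 0.07990/√(1 − 0.00638) = 0.5036.
x_n/x₀ = e^(−nδ) ≤ 0.25; take ln: n ≥ ln(1/0.25)/δ = 1.386/0.5036 = 2.753.
So 3 complete cycles are required.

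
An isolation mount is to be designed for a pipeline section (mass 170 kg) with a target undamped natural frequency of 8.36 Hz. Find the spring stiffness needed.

469000 N/m

ω_n = 2πf_n = 2π × 8.36 = 52.53 rad/s.
k = m·ω_n² = 170 × 52.53² = 170 × 2759 = 469100 N/m.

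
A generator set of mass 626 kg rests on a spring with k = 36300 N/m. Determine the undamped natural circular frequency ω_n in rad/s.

ω_n = √(k/m) = √(36300/626) = √57.99 = 7.615 rad/s.

7.61 rad/s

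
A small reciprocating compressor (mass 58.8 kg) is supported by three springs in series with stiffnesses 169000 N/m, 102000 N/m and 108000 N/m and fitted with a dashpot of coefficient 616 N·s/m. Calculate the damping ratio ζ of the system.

0.201

Series springs: 1/k_eq = 1/169000 + 1/102000 + 1/108000 = 2.498×10^-5, so k_eq = 40030 N/m.
ω_n = √(k_eq/m) = √(40030/58.8) = 26.09 rad/s.
Critical damping c_c = 2√(k_eq·m) = 2√(40030 × 58.8) = 3068 N·s/m, so ζ = c/c_c = 616/3068 = 0.2008.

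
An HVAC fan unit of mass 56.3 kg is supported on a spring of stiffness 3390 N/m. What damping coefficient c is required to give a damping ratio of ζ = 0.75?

c_c = 2√(k·m) = 2√(3390 × 56.3) = 873.7 N·s/m.
c = ζ·c_c = 0.75 × 873.7 = 655.3 N·s/m.

655 N·s/m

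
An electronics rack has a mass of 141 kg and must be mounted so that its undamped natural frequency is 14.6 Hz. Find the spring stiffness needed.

ω_n = 2πf_n = 2π × 14.6 = 91.73 rad/s.
k = m·ω_n² = 141 × 91.73² = 141 × 8415 = 1187000 N/m.

1190000 N/m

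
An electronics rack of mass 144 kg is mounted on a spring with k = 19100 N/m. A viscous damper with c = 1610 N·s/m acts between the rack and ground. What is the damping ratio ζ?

0.485

ω_n = √(k/m) = √(19100/144) = 11.52 rad/s.
Critical damping c_c = 2√(k·m) = 2√(19100 × 144) = 3317 N·s/m, so ζ = c/c_c = 1610/3317 = 0.4854.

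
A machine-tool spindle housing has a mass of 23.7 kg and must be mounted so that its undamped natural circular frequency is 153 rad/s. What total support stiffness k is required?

k = m·ω_n² = 23.7 × 153.0² = 23.7 × 23410 = 554800 N/m.

555000 N/m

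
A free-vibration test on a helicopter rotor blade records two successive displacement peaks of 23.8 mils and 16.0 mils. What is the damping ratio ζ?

0.0631

Logarithmic decrement δ = (1/n)·ln(x₀/x_n) = (1/1)·ln(23.8/16.0) = (1/1)·ln(1.488) = 0.3971.
ζ = δ/√(4π² + δ²) = 0.3971/√(39.48 + 0.158) = 0.3971/6.296 = 0.06307.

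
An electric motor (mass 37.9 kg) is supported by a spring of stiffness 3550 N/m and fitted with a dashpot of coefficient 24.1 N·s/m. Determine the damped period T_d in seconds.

ω_n = √(k/m) = √(3550/37.9) = 9.678 rad/s.
Critical damping c_c = 2√(k·m) = 2√(3550 × 37.9) = 733.6 N·s/m, so ζ = c/c_c = 24.1/733.6 = 0.03285.
ω_d = ω_n√(1 − ζ²) = 9.678 × √(1 − 0.00108) = 9.673 rad/s.
T_d = 2π/ω_d = 0.6496 s.

0.650 s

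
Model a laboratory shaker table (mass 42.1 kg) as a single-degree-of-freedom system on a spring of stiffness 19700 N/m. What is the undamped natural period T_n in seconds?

ω_n = √(k/m) = √(19700/42.1) = √467.9 = 21.63 rad/s.
T_n = 2π/ω_n = 6.283/21.63 = 0.2905 s.

0.290 s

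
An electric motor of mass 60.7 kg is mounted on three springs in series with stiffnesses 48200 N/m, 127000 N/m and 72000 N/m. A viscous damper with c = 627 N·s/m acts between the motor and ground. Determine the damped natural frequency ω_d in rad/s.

19.0 rad/s

Series springs: 1/k_eq = 1/48200 + 1/127000 + 1/72000 = 4.251×10^-5, so k_eq = 23520 N/m.
ω_n = √(k_eq/m) = √(23520/60.7) = 19.69 rad/s.
Critical damping c_c = 2√(k_eq·m) = 2√(23520 × 60.7) = 2390 N·s/m, so ζ = c/c_c = 627/2390 = 0.2624.
ω_d = ω_n√(1 − ζ²) = 19.69 × √(1 − 0.0688) = 19.00 rad/s.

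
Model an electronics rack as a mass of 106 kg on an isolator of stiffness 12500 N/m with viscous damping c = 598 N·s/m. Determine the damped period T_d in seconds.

ω_n = √(k/m) = √(12500/106) = 10.86 rad/s.
Critical damping c_c = 2√(k·m) = 2√(12500 × 106) = 2302 N·s/m, so ζ = c/c_c = 598/2302 = 0.2598.
ω_d = ω_n√(1 − ζ²) = 10.86 × √(1 − 0.0675) = 10.49 rad/s.
T_d = 2π/ω_d = 0.5992 s.

0.599 s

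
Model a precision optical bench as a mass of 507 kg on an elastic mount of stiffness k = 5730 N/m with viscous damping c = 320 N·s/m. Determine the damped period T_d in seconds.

ω_n = √(k/m) = √(5730/507) = 3.362 rad/s.
Critical damping c_c = 2√(k·m) = 2√(5730 × 507) = 3409 N·s/m, so ζ = c/c_c = 320/3409 = 0.09387.
ω_d = ω_n√(1 − ζ²) = 3.362 × √(1 − 0.00881) = 3.347 rad/s.
T_d = 2π/ω_d = 1.877 s.

1.88 s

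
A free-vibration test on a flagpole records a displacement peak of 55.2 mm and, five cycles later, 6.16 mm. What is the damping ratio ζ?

0.0696

Logarithmic decrement δ = (1/n)·ln(x₀/x_n) = (1/5)·ln(55.2/6.16) = (1/5)·ln(8.961) = 0.4386.
ζ = δ/√(4π² + δ²) = 0.4386/√(39.48 + 0.192) = 0.4386/6.298 = 0.06963.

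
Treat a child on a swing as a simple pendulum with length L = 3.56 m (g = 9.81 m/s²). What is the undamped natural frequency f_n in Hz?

For a simple pendulum ω_n = √(g/L) = √(9.81/3.56) = √2.756 = 1.660 rad/s.
f_n = ω_n/(2π) = 1.660/6.283 = 0.2642 Hz.

0.264 Hz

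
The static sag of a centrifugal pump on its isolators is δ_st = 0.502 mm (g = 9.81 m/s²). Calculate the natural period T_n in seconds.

ω_n = √(g/δ_st) = √(9.81/0.000502) = √19540 = 139.8 rad/s.
T_n = 2π/ω_n = 6.283/139.8 = 0.04495 s.

0.0449 s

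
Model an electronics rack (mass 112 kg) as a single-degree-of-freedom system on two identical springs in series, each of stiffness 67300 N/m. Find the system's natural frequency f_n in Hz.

2.76 Hz

Series springs: 1/k_eq = 2/67300, so k_eq = 67300/2 = 33650 N/m.
ω_n = √(k_eq/m) = √(33650/112) = √300.4 = 17.33 rad/s.
f_n = ω_n/(2π) = 17.33/6.283 = 2.759 Hz.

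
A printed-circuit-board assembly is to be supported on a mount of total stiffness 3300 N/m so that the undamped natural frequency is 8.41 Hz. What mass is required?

1.18 kg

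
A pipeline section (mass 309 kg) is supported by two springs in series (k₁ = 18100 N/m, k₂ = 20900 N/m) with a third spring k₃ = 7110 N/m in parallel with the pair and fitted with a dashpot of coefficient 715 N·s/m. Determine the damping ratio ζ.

0.157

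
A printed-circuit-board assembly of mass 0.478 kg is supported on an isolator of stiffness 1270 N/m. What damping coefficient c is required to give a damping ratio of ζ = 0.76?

37.5 N·s/m

c_c = 2√(k·m) = 2√(1270 × 0.478) = 49.28 N·s/m.
c = ζ·c_c = 0.76 × 49.28 = 37.45 N·s/m.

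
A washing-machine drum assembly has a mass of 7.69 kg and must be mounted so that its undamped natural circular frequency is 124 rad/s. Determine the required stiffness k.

k = m·ω_n² = 7.69 × 124.0² = 7.69 × 15380 = 118200 N/m.

118000 N/m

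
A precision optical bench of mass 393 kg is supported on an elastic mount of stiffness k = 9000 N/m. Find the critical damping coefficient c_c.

c_c = 2√(k·m) = 2√(9000 × 393) = 2 × 1881 = 3761 N·s/m.

3760 N·s/m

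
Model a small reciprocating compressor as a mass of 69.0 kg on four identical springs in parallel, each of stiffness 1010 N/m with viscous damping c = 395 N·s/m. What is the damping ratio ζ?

Parallel springs add: k_eq = 4 × 1010 = 4040 N/m.
ω_n = √(k_eq/m) = √(4040/69.0) = 7.652 rad/s.
Critical damping c_c = 2√(k_eq·m) = 2√(4040 × 69.0) = 1056 N·s/m, so ζ = c/c_c = 395/1056 = 0.3741.

0.374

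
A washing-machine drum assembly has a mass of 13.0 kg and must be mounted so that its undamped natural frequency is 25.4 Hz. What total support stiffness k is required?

ω_n = 2πf_n = 2π × 25.4 = 159.6 rad/s.
k = m·ω_n² = 13.0 × 159.6² = 13.0 × 25470 = 331100 N/m.

331000 N/m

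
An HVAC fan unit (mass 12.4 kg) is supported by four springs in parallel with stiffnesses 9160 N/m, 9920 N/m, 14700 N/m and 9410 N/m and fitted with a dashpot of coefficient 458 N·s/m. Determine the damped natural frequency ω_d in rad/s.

56.1 rad/s

Parallel springs add: k_eq = 9160 + 9920 + 14700 + 9410 = 43190 N/m.
ω_n = √(k_eq/m) = √(43190/12.4) = 59.02 rad/s.
Critical damping c_c = 2√(k_eq·m) = 2√(43190 × 12.4) = 1464 N·s/m, so ζ = c/c_c = 458/1464 = 0.3129.
ω_d = ω_n√(1 − ζ²) = 59.02 × √(1 − 0.0979) = 56.05 rad/s.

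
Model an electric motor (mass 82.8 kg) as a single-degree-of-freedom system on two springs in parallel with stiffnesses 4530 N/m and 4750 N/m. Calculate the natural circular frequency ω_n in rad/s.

Parallel springs add: k_eq = 4530 + 4750 = 9280 N/m.
ω_n = √(k_eq/m) = √(9280/82.8) = √112.1 = 10.59 rad/s.

10.6 rad/s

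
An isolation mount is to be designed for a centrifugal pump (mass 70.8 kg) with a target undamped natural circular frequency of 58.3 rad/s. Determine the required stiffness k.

241000 N/m

k = m·ω_n² = 70.8 × 58.30² = 70.8 × 3399 = 240600 N/m.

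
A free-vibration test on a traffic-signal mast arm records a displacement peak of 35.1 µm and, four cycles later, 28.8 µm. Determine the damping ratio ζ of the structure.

0.00787

Logarithmic decrement δ = (1/n)·ln(x₀/x_n) = (1/4)·ln(35.1/28.8) = (1/4)·ln(1.219) = 0.04946.
ζ = δ/√(4π² + δ²) = 0.04946/√(39.48 + 0.00245) = 0.04946/6.283 = 0.007871.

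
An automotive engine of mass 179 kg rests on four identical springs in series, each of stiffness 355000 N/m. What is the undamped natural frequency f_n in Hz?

3.54 Hz

Series springs: 1/k_eq = 4/355000, so k_eq = 355000/4 = 88750 N/m.
ω_n = √(k_eq/m) = √(88750/179) = √495.8 = 22.27 rad/s.
f_n = ω_n/(2π) = 22.27/6.283 = 3.544 Hz.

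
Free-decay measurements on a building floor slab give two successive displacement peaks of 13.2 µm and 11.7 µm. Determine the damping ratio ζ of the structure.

Logarithmic decrement δ = (1/n)·ln(x₀/x_n) = (1/1)·ln(13.2/11.7) = (1/1)·ln(1.128) = 0.1206.
ζ = δ/√(4π² + δ²) = 0.1206/√(39.48 + 0.0146) = 0.1206/6.284 = 0.01920.

0.0192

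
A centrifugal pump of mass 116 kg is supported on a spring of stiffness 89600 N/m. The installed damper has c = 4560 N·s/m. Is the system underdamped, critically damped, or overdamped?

underdamped

c_c = 2√(k·m) = 6448 N·s/m; ζ = c/c_c = 4560/6448 = 0.707.
Since ζ < 1 the system is underdamped.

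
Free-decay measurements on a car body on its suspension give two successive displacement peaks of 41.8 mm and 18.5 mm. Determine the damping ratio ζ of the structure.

0.129

Logarithmic decrement δ = (1/n)·ln(x₀/x_n) = (1/1)·ln(41.8/18.5) = (1/1)·ln(2.259) = 0.8151.
ζ = δ/√(4π² + δ²) = 0.8151/√(39.48 + 0.664) = 0.8151/6.336 = 0.1287.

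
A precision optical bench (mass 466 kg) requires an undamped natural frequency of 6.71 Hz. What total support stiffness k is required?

ω_n = 2πf_n = 2π × 6.71 = 42.16 rad/s.
k = m·ω_n² = 466 × 42.16² = 466 × 1777 = 828300 N/m.

828000 N/m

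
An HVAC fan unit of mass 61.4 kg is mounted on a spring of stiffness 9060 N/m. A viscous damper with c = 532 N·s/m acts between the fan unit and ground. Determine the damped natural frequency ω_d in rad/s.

11.3 rad/s

ω_n = √(k/m) = √(9060/61.4) = 12.15 rad/s.
Critical damping c_c = 2√(k·m) = 2√(9060 × 61.4) = 1492 N·s/m, so ζ = c/c_c = 532/1492 = 0.3566.
ω_d = ω_n√(1 − ζ²) = 12.15 × √(1 − 0.127) = 11.35 rad/s.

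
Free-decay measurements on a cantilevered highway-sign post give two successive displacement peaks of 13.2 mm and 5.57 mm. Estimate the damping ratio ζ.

0.136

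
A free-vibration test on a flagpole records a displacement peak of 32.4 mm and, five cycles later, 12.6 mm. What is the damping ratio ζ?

0.0300

Logarithmic decrement δ = (1/n)·ln(x₀/x_n) = (1/5)·ln(32.4/12.6) = (1/5)·ln(2.571) = 0.1889.
ζ = δ/√(4π² + δ²) = 0.1889/√(39.48 + 0.0357) = 0.1889/6.286 = 0.03005.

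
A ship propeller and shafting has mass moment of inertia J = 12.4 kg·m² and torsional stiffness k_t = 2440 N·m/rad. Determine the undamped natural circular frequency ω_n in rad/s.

ω_n = √(k_t/J) = √(2440/12.4) = √196.8 = 14.03 rad/s.

14.0 rad/s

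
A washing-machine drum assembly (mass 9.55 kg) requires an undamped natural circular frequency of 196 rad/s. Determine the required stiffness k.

367000 N/m

k = m·ω_n² = 9.55 × 196.0² = 9.55 × 38420 = 366900 N/m.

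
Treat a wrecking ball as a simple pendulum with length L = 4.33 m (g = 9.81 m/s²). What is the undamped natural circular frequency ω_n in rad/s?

1.51 rad/s

For a simple pendulum ω_n = √(g/L) = √(9.81/4.33) = √2.266 = 1.505 rad/s.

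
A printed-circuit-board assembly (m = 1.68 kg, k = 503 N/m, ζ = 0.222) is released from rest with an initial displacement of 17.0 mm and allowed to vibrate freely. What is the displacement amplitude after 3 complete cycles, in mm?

Logarithmic decrement δ = 2πζ/√(1 − ζ²) = 2π × 0.2220/√(1 − 0.0493) = 1.431.
After n cycles, x_n/x₀ = e^(−nδ), so x_3 = 17.0 × e^(−3 × 1.431) = 17.0 × 0.01368 = 0.2326 mm.

0.233 mm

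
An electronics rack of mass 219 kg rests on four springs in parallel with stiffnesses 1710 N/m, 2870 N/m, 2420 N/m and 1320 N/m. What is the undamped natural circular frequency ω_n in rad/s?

6.16 rad/s

Parallel springs add: k_eq = 1710 + 2870 + 2420 + 1320 = 8320 N/m.
ω_n = √(k_eq/m) = √(8320/219) = √37.99 = 6.164 rad/s.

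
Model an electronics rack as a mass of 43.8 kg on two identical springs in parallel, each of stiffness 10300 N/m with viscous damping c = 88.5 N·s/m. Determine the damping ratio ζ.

Parallel springs add: k_eq = 2 × 10300 = 20600 N/m.
ω_n = √(k_eq/m) = √(20600/43.8) = 21.69 rad/s.
Critical damping c_c = 2√(k_eq·m) = 2√(20600 × 43.8) = 1900 N·s/m, so ζ = c/c_c = 88.5/1900 = 0.04658.

0.0466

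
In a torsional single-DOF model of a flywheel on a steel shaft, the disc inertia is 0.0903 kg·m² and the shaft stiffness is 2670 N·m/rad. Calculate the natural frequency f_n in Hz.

ω_n = √(k_t/J) = √(2670/0.0903) = √29570 = 172.0 rad/s.
f_n = ω_n/(2π) = 172.0/6.283 = 27.37 Hz.

27.4 Hz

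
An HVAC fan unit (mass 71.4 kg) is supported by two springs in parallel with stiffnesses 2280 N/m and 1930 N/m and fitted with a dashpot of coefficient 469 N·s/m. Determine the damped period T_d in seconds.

Parallel springs add: k_eq = 2280 + 1930 = 4210 N/m.
ω_n = √(k_eq/m) = √(4210/71.4) = 7.679 rad/s.
Critical damping c_c = 2√(k_eq·m) = 2√(4210 × 71.4) = 1097 N·s/m, so ζ = c/c_c = 469/1097 = 0.4277.
ω_d = ω_n√(1 − ζ²) = 7.679 × √(1 − 0.183) = 6.941 rad/s.
T_d = 2π/ω_d = 0.9052 s.

0.905 s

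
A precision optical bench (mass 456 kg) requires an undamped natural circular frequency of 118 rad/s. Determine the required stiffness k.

k = m·ω_n² = 456 × 118.0² = 456 × 13920 = 6349000 N/m.

6350000 N/m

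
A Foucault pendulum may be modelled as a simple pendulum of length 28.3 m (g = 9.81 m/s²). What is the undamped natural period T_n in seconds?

For a simple pendulum ω_n = √(g/L) = √(9.81/28.3) = √0.3466 = 0.5888 rad/s.
T_n = 2π/ω_n = 6.283/0.5888 = 10.67 s.

10.7 s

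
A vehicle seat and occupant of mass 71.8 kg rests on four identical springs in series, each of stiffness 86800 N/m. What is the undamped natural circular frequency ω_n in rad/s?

17.4 rad/s

Series springs: 1/k_eq = 4/86800, so k_eq = 86800/4 = 21700 N/m.
ω_n = √(k_eq/m) = √(21700/71.8) = √302.2 = 17.38 rad/s.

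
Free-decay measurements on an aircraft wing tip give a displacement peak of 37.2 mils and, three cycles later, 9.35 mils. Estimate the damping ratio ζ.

0.0731

Logarithmic decrement δ = (1/n)·ln(x₀/x_n) = (1/3)·ln(37.2/9.35) = (1/3)·ln(3.979) = 0.4603.
ζ = δ/√(4π² + δ²) = 0.4603/√(39.48 + 0.212) = 0.4603/6.300 = 0.07306.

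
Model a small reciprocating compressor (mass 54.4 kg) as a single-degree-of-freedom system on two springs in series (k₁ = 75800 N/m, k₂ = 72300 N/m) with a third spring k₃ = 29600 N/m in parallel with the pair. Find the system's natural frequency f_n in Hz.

5.57 Hz

Series pair: k_s = k₁k₂/(k₁+k₂) = (75800)(72300)/(75800 + 72300) = 37000 N/m. In parallel with k₃: k_eq = 37000 + 29600 = 66600 N/m.
ω_n = √(k_eq/m) = √(66600/54.4) = √1224 = 34.99 rad/s.
f_n = ω_n/(2π) = 34.99/6.283 = 5.569 Hz.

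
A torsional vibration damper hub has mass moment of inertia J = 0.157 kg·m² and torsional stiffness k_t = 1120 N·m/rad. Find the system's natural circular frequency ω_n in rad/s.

ω_n = √(k_t/J) = √(1120/0.157) = √7134 = 84.46 rad/s.

84.5 rad/s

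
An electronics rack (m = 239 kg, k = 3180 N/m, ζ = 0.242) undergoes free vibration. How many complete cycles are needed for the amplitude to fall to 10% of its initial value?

Logarithmic decrement δ = 2πζ/√(1 − ζ²) = 2π × 0.2420/√(1 − 0.0586) = 1.567.
x_n/x₀ = e^(−nδ) ≤ 0.1; take ln: n ≥ ln(1/0.1)/δ = 2.303/1.567 = 1.469.
So 2 complete cycles are required.

2 cycles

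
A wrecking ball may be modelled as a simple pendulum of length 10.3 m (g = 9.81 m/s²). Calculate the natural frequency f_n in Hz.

0.155 Hz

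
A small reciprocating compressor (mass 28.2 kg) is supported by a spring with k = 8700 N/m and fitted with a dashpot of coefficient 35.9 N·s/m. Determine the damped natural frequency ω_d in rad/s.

17.6 rad/s

ω_n = √(k/m) = √(8700/28.2) = 17.56 rad/s.
Critical damping c_c = 2√(k·m) = 2√(8700 × 28.2) = 990.6 N·s/m, so ζ = c/c_c = 35.9/990.6 = 0.03624.
ω_d = ω_n√(1 − ζ²) = 17.56 × √(1 − 0.00131) = 17.55 rad/s.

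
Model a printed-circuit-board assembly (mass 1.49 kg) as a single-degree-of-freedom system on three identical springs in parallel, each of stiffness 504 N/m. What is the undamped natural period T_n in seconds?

0.197 s

Parallel springs add: k_eq = 3 × 504 = 1512 N/m.
ω_n = √(k_eq/m) = √(1512/1.49) = √1015 = 31.86 rad/s.
T_n = 2π/ω_n = 6.283/31.86 = 0.1972 s.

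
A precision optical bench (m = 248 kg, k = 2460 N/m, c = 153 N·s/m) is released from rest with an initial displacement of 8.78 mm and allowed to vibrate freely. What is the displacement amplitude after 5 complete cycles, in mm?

0.399 mm

ζ = c/(2√(km)) = 153/(2√(2460 × 248)) = 153/1562 = 0.09794.
Logarithmic decrement δ = 2πζ/√(1 − ζ²) = 2π × 0.09794/√(1 − 0.00959) = 0.6184.
After n cycles, x_n/x₀ = e^(−nδ), so x_5 = 8.78 × e^(−5 × 0.6184) = 8.78 × 0.04542 = 0.3988 mm.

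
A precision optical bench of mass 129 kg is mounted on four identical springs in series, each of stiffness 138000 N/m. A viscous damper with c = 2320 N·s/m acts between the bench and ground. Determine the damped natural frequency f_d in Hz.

2.17 Hz

Series springs: 1/k_eq = 4/138000, so k_eq = 138000/4 = 34500 N/m.
ω_n = √(k_eq/m) = √(34500/129) = 16.35 rad/s.
Critical damping c_c = 2√(k_eq·m) = 2√(34500 × 129) = 4219 N·s/m, so ζ = c/c_c = 2320/4219 = 0.5499.
ω_d = ω_n√(1 − ζ²) = 16.35 × √(1 − 0.302) = 13.66 rad/s.
f_d = ω_d/(2π) = 2.174 Hz.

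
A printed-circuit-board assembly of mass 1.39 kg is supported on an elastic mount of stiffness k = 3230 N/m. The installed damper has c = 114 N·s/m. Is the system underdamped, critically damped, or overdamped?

c_c = 2√(k·m) = 134.0 N·s/m; ζ = c/c_c = 114/134.0 = 0.851.
Since ζ < 1 the system is underdamped.

underdamped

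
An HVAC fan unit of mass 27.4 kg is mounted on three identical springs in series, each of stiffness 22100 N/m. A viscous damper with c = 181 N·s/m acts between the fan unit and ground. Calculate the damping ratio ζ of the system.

0.201

Series springs: 1/k_eq = 3/22100, so k_eq = 22100/3 = 7367 N/m.
ω_n = √(k_eq/m) = √(7367/27.4) = 16.40 rad/s.
Critical damping c_c = 2√(k_eq·m) = 2√(7367 × 27.4) = 898.5 N·s/m, so ζ = c/c_c = 181/898.5 = 0.2014.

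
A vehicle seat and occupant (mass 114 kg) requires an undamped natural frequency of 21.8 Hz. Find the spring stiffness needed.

ω_n = 2πf_n = 2π × 21.8 = 137.0 rad/s.
k = m·ω_n² = 114 × 137.0² = 114 × 18760 = 2139000 N/m.

2140000 N/m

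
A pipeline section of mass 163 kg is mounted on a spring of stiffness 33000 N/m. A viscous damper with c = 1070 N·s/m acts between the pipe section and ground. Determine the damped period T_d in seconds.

ω_n = √(k/m) = √(33000/163) = 14.23 rad/s.
Critical damping c_c = 2√(k·m) = 2√(33000 × 163) = 4639 N·s/m, so ζ = c/c_c = 1070/4639 = 0.2307.
ω_d = ω_n√(1 − ζ²) = 14.23 × √(1 − 0.0532) = 13.84 rad/s.
T_d = 2π/ω_d = 0.4538 s.

0.454 s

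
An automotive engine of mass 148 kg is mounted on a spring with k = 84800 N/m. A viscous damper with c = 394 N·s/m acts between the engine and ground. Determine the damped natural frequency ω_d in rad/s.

ω_n = √(k/m) = √(84800/148) = 23.94 rad/s.
Critical damping c_c = 2√(k·m) = 2√(84800 × 148) = 7085 N·s/m, so ζ = c/c_c = 394/7085 = 0.05561.
ω_d = ω_n√(1 − ζ²) = 23.94 × √(1 − 0.00309) = 23.90 rad/s.

23.9 rad/s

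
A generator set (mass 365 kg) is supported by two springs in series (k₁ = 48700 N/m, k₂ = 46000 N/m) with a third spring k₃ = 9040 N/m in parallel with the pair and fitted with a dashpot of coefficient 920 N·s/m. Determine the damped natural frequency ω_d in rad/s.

9.38 rad/s

Series pair: k_s = k₁k₂/(k₁+k₂) = (48700)(46000)/(48700 + 46000) = 23660 N/m. In parallel with k₃: k_eq = 23660 + 9040 = 32700 N/m.
ω_n = √(k_eq/m) = √(32700/365) = 9.465 rad/s.
Critical damping c_c = 2√(k_eq·m) = 2√(32700 × 365) = 6909 N·s/m, so ζ = c/c_c = 920/6909 = 0.1332.
ω_d = ω_n√(1 − ζ²) = 9.465 × √(1 − 0.0177) = 9.380 rad/s.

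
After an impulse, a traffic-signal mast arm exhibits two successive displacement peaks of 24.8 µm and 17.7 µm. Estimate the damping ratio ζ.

Logarithmic decrement δ = (1/n)·ln(x₀/x_n) = (1/1)·ln(24.8/17.7) = (1/1)·ln(1.401) = 0.3373.
ζ = δ/√(4π² + δ²) = 0.3373/√(39.48 + 0.114) = 0.3373/6.292 = 0.05360.

0.0536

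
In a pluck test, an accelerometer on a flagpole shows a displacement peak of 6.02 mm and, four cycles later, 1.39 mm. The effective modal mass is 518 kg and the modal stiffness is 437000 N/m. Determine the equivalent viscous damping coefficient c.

1750 N·s/m

Logarithmic decrement δ = (1/n)·ln(x₀/x_n) = (1/4)·ln(6.02/1.39) = (1/4)·ln(4.331) = 0.3664.
ζ = δ/√(4π² + δ²) = 0.3664/√(39.48 + 0.134) = 0.3664/6.294 = 0.05822.
c = ζ · 2√(km) = 0.05822 × 2√(437000 × 518) = 0.05822 × 30090 = 1752 N·s/m.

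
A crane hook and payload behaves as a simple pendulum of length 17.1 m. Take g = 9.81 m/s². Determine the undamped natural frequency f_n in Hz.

For a simple pendulum ω_n = √(g/L) = √(9.81/17.1) = √0.5737 = 0.7574 rad/s.
f_n = ω_n/(2π) = 0.7574/6.283 = 0.1205 Hz.

0.121 Hz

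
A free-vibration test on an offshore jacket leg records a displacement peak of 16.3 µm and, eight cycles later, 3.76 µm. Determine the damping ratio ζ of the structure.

Logarithmic decrement δ = (1/n)·ln(x₀/x_n) = (1/8)·ln(16.3/3.76) = (1/8)·ln(4.335) = 0.1833.
ζ = δ/√(4π² + δ²) = 0.1833/√(39.48 + 0.0336) = 0.1833/6.286 = 0.02917.

0.0292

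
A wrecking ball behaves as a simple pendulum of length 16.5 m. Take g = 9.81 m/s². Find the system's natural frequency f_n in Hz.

0.123 Hz

For a simple pendulum ω_n = √(g/L) = √(9.81/16.5) = √0.5945 = 0.7711 rad/s.
f_n = ω_n/(2π) = 0.7711/6.283 = 0.1227 Hz.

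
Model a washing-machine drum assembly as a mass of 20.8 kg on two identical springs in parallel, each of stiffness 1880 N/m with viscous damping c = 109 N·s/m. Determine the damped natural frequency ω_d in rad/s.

Parallel springs add: k_eq = 2 × 1880 = 3760 N/m.
ω_n = √(k_eq/m) = √(3760/20.8) = 13.45 rad/s.
Critical damping c_c = 2√(k_eq·m) = 2√(3760 × 20.8) = 559.3 N·s/m, so ζ = c/c_c = 109/559.3 = 0.1949.
ω_d = ω_n√(1 − ζ²) = 13.45 × √(1 − 0.0380) = 13.19 rad/s.

13.2 rad/s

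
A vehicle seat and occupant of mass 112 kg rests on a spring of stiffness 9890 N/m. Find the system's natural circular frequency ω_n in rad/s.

ω_n = √(k/m) = √(9890/112) = √88.30 = 9.397 rad/s.

9.40 rad/s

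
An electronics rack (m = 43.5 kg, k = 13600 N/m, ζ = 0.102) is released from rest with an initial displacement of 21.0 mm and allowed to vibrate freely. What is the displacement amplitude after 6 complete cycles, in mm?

0.440 mm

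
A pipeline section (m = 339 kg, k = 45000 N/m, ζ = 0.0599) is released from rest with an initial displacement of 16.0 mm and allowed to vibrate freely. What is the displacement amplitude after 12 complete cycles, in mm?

0.173 mm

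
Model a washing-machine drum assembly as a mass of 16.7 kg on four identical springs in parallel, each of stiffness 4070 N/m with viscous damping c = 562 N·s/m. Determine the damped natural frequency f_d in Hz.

4.19 Hz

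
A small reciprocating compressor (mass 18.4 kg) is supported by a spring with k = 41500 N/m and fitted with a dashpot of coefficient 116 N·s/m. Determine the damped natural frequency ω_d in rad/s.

ω_n = √(k/m) = √(41500/18.4) = 47.49 rad/s.
Critical damping c_c = 2√(k·m) = 2√(41500 × 18.4) = 1748 N·s/m, so ζ = c/c_c = 116/1748 = 0.06637.
ω_d = ω_n√(1 − ζ²) = 47.49 × √(1 − 0.00441) = 47.39 rad/s.

47.4 rad/s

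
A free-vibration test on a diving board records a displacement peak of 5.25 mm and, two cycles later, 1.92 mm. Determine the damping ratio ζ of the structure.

0.0798

Logarithmic decrement δ = (1/n)·ln(x₀/x_n) = (1/2)·ln(5.25/1.92) = (1/2)·ln(2.734) = 0.5030.
ζ = δ/√(4π² + δ²) = 0.5030/√(39.48 + 0.253) = 0.5030/6.303 = 0.07979.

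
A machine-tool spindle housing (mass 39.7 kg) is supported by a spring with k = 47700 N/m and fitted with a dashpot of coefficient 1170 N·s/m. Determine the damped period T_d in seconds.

ω_n = √(k/m) = √(47700/39.7) = 34.66 rad/s.
Critical damping c_c = 2√(k·m) = 2√(47700 × 39.7) = 2752 N·s/m, so ζ = c/c_c = 1170/2752 = 0.4251.
ω_d = ω_n√(1 − ζ²) = 34.66 × √(1 − 0.181) = 31.37 rad/s.
T_d = 2π/ω_d = 0.2003 s.

0.200 s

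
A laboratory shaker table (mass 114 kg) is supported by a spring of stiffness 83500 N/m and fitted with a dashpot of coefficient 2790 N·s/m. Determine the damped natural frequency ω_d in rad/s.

ω_n = √(k/m) = √(83500/114) = 27.06 rad/s.
Critical damping c_c = 2√(k·m) = 2√(83500 × 114) = 6171 N·s/m, so ζ = c/c_c = 2790/6171 = 0.4521.
ω_d = ω_n√(1 − ζ²) = 27.06 × √(1 − 0.204) = 24.14 rad/s.

24.1 rad/s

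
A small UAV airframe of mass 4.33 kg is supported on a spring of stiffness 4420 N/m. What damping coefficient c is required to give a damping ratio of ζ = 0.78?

216 N·s/m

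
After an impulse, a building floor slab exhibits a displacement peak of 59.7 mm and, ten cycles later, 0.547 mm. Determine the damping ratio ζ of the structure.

Logarithmic decrement δ = (1/n)·ln(x₀/x_n) = (1/10)·ln(59.7/0.547) = (1/10)·ln(109.1) = 0.4693.
ζ = δ/√(4π² + δ²) = 0.4693/√(39.48 + 0.220) = 0.4693/6.301 = 0.07448.

0.0745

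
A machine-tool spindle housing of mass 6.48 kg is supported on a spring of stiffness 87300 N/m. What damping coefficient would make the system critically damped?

1500 N·s/m

c_c = 2√(k·m) = 2√(87300 × 6.48) = 2 × 752.1 = 1504 N·s/m.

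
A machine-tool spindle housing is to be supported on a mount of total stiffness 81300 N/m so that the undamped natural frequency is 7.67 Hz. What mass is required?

ω_n = 2πf_n = 2π × 7.67 = 48.19 rad/s.
m = k/ω_n² = 81300/48.19² = 81300/2322 = 35.01 kg.

35.0 kg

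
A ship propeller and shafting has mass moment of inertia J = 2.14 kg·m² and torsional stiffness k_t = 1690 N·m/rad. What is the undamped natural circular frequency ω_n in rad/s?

ω_n = √(k_t/J) = √(1690/2.14) = √789.7 = 28.10 rad/s.

28.1 rad/s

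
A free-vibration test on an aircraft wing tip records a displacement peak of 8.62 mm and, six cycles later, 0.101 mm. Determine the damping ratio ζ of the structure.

Logarithmic decrement δ = (1/n)·ln(x₀/x_n) = (1/6)·ln(8.62/0.101) = (1/6)·ln(85.35) = 0.7411.
ζ = δ/√(4π² + δ²) = 0.7411/√(39.48 + 0.549) = 0.7411/6.327 = 0.1171.

0.117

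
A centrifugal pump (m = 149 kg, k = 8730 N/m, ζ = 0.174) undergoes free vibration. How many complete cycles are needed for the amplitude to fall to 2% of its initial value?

4 cycles

Logarithmic decrement δ = 2πζ/√(1 − ζ²) = 2π × 0.1740/√(1 − 0.0303) = 1.110.
x_n/x₀ = e^(−nδ) ≤ 0.02; take ln: n ≥ ln(1/0.02)/δ = 3.912/1.110 = 3.524.
So 4 complete cycles are required.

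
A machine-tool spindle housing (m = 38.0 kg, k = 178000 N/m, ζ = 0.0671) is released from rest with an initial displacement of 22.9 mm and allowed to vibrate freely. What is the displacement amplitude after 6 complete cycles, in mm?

Logarithmic decrement δ = 2πζ/√(1 − ζ²) = 2π × 0.06710/√(1 − 0.00450) = 0.4226.
After n cycles, x_n/x₀ = e^(−nδ), so x_6 = 22.9 × e^(−6 × 0.4226) = 22.9 × 0.07924 = 1.815 mm.

1.81 mm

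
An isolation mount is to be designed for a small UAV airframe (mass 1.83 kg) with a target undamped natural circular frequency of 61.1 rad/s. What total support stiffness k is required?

6830 N/m

k = m·ω_n² = 1.83 × 61.10² = 1.83 × 3733 = 6832 N/m.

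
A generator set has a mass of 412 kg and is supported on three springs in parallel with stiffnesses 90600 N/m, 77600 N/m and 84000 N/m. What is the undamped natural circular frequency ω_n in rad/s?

Parallel springs add: k_eq = 90600 + 77600 + 84000 = 252200 N/m.
ω_n = √(k_eq/m) = √(252200/412) = √612.1 = 24.74 rad/s.

24.7 rad/s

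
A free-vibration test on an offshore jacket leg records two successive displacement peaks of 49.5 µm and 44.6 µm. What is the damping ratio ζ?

0.0166

Logarithmic decrement δ = (1/n)·ln(x₀/x_n) = (1/1)·ln(49.5/44.6) = (1/1)·ln(1.110) = 0.1042.
ζ = δ/√(4π² + δ²) = 0.1042/√(39.48 + 0.0109) = 0.1042/6.284 = 0.01659.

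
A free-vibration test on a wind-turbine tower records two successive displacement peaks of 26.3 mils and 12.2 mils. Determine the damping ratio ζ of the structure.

Logarithmic decrement δ = (1/n)·ln(x₀/x_n) = (1/1)·ln(26.3/12.2) = (1/1)·ln(2.156) = 0.7681.
ζ = δ/√(4π² + δ²) = 0.7681/√(39.48 + 0.590) = 0.7681/6.330 = 0.1213.

0.121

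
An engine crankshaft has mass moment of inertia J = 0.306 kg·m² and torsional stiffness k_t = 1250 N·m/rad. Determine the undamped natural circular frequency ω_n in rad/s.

63.9 rad/s

ω_n = √(k_t/J) = √(1250/0.306) = √4085 = 63.91 rad/s.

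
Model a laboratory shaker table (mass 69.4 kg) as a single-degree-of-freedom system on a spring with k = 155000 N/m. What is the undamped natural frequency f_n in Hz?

7.52 Hz

ω_n = √(k/m) = √(155000/69.4) = √2233 = 47.26 rad/s.
f_n = ω_n/(2π) = 47.26/6.283 = 7.522 Hz.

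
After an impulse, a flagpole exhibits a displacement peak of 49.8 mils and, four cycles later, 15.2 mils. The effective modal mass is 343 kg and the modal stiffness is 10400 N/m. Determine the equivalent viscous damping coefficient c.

Logarithmic decrement δ = (1/n)·ln(x₀/x_n) = (1/4)·ln(49.8/15.2) = (1/4)·ln(3.276) = 0.2967.
ζ = δ/√(4π² + δ²) = 0.2967/√(39.48 + 0.0880) = 0.2967/6.290 = 0.04717.
c = ζ · 2√(km) = 0.04717 × 2√(10400 × 343) = 0.04717 × 3777 = 178.2 N·s/m.

178 N·s/m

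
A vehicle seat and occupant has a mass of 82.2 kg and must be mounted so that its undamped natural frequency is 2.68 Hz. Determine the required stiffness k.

ω_n = 2πf_n = 2π × 2.68 = 16.84 rad/s.
k = m·ω_n² = 82.2 × 16.84² = 82.2 × 283.5 = 23310 N/m.

23300 N/m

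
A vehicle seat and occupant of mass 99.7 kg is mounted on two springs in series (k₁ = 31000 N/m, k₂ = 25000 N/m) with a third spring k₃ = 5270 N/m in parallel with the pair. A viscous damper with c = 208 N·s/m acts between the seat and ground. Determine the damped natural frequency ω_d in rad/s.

13.8 rad/s

Series pair: k_s = k₁k₂/(k₁+k₂) = (31000)(25000)/(31000 + 25000) = 13840 N/m. In parallel with k₃: k_eq = 13840 + 5270 = 19110 N/m.
ω_n = √(k_eq/m) = √(19110/99.7) = 13.84 rad/s.
Critical damping c_c = 2√(k_eq·m) = 2√(19110 × 99.7) = 2761 N·s/m, so ζ = c/c_c = 208/2761 = 0.07535.
ω_d = ω_n√(1 − ζ²) = 13.84 × √(1 − 0.00568) = 13.81 rad/s.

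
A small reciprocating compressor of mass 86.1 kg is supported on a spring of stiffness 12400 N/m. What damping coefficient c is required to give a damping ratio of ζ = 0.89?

c_c = 2√(k·m) = 2√(12400 × 86.1) = 2067 N·s/m.
c = ζ·c_c = 0.89 × 2067 = 1839 N·s/m.

1840 N·s/m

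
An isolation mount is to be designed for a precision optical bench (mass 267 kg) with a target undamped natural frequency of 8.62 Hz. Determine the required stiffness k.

783000 N/m

ω_n = 2πf_n = 2π × 8.62 = 54.16 rad/s.
k = m·ω_n² = 267 × 54.16² = 267 × 2933 = 783200 N/m.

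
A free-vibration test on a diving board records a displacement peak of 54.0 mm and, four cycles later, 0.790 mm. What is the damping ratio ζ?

Logarithmic decrement δ = (1/n)·ln(x₀/x_n) = (1/4)·ln(54.0/0.790) = (1/4)·ln(68.35) = 1.056.
ζ = δ/√(4π² + δ²) = 1.056/√(39.48 + 1.12) = 1.056/6.371 = 0.1658.

0.166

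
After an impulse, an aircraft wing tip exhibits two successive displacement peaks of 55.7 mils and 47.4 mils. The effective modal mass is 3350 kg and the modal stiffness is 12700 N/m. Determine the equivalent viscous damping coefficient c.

Logarithmic decrement δ = (1/n)·ln(x₀/x_n) = (1/1)·ln(55.7/47.4) = (1/1)·ln(1.175) = 0.1614.
ζ = δ/√(4π² + δ²) = 0.1614/√(39.48 + 0.0260) = 0.1614/6.285 = 0.02567.
c = ζ · 2√(km) = 0.02567 × 2√(12700 × 3350) = 0.02567 × 13050 = 334.9 N·s/m.

335 N·s/m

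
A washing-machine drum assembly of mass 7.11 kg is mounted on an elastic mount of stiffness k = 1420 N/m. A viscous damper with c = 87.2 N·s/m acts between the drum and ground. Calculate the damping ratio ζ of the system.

0.434

ω_n = √(k/m) = √(1420/7.11) = 14.13 rad/s.
Critical damping c_c = 2√(k·m) = 2√(1420 × 7.11) = 201.0 N·s/m, so ζ = c/c_c = 87.2/201.0 = 0.4339.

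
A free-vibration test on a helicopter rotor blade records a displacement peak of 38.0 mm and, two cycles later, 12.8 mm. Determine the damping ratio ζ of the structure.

0.0863

Logarithmic decrement δ = (1/n)·ln(x₀/x_n) = (1/2)·ln(38.0/12.8) = (1/2)·ln(2.969) = 0.5441.
ζ = δ/√(4π² + δ²) = 0.5441/√(39.48 + 0.296) = 0.5441/6.307 = 0.08627.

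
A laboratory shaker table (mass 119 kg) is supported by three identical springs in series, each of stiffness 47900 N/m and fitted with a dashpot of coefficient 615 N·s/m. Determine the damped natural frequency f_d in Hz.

Series springs: 1/k_eq = 3/47900, so k_eq = 47900/3 = 15970 N/m.
ω_n = √(k_eq/m) = √(15970/119) = 11.58 rad/s.
Critical damping c_c = 2√(k_eq·m) = 2√(15970 × 119) = 2757 N·s/m, so ζ = c/c_c = 615/2757 = 0.2231.
ω_d = ω_n√(1 − ζ²) = 11.58 × √(1 − 0.0498) = 11.29 rad/s.
f_d = ω_d/(2π) = 1.797 Hz.

1.80 Hz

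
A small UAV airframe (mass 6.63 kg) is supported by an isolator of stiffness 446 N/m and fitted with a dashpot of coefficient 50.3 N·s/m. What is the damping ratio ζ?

0.463

ω_n = √(k/m) = √(446.0/6.63) = 8.202 rad/s.
Critical damping c_c = 2√(k·m) = 2√(446.0 × 6.63) = 108.8 N·s/m, so ζ = c/c_c = 50.3/108.8 = 0.4625.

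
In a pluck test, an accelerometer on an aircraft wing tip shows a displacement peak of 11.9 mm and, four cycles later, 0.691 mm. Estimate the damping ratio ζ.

0.113

Logarithmic decrement δ = (1/n)·ln(x₀/x_n) = (1/4)·ln(11.9/0.691) = (1/4)·ln(17.22) = 0.7115.
ζ = δ/√(4π² + δ²) = 0.7115/√(39.48 + 0.506) = 0.7115/6.323 = 0.1125.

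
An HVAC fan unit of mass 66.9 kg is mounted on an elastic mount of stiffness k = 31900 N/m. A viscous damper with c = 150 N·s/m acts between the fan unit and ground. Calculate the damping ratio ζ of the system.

ω_n = √(k/m) = √(31900/66.9) = 21.84 rad/s.
Critical damping c_c = 2√(k·m) = 2√(31900 × 66.9) = 2922 N·s/m, so ζ = c/c_c = 150/2922 = 0.05134.

0.0513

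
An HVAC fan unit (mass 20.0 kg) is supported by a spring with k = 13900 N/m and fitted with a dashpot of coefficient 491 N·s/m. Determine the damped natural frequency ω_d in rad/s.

23.3 rad/s

ω_n = √(k/m) = √(13900/20.0) = 26.36 rad/s.
Critical damping c_c = 2√(k·m) = 2√(13900 × 20.0) = 1055 N·s/m, so ζ = c/c_c = 491/1055 = 0.4656.
ω_d = ω_n√(1 − ζ²) = 26.36 × √(1 − 0.217) = 23.33 rad/s.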